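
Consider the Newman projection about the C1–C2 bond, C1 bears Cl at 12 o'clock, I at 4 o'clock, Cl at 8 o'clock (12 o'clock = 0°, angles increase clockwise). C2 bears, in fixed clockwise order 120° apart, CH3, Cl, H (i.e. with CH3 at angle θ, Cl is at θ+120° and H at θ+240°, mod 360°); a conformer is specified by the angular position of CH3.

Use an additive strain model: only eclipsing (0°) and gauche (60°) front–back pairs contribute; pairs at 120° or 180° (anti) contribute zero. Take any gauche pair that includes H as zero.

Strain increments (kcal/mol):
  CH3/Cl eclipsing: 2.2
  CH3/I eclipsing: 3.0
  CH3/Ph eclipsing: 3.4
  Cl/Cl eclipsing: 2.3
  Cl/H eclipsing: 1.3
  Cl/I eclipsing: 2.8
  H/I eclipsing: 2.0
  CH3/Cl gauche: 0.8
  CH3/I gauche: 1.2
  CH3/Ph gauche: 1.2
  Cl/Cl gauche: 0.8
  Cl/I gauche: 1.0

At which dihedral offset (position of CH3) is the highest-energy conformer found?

CH3 at 0° (eclipsed): Cl(0°)/CH3(0°) eclipsed 2.2; I(120°)/Cl(120°) eclipsed 2.8; Cl(240°)/H(240°) eclipsed 1.3 → 6.3 kcal/mol.
CH3 at 60° (staggered): Cl(0°)/CH3(60°) gauche 0.8; I(120°)/CH3(60°) gauche 1.2; I(120°)/Cl(180°) gauche 1.0; Cl(240°)/Cl(180°) gauche 0.8 → 3.8 kcal/mol.
CH3 at 120° (eclipsed): Cl(0°)/H(0°) eclipsed 1.3; I(120°)/CH3(120°) eclipsed 3.0; Cl(240°)/Cl(240°) eclipsed 2.3 → 6.6 kcal/mol.
CH3 at 180° (staggered): Cl(0°)/Cl(300°) gauche 0.8; I(120°)/CH3(180°) gauche 1.2; Cl(240°)/CH3(180°) gauche 0.8; Cl(240°)/Cl(300°) gauche 0.8 → 3.6 kcal/mol.
CH3 at 240° (eclipsed): Cl(0°)/Cl(0°) eclipsed 2.3; I(120°)/H(120°) eclipsed 2.0; Cl(240°)/CH3(240°) eclipsed 2.2 → 6.5 kcal/mol.
CH3 at 300° (staggered): Cl(0°)/CH3(300°) gauche 0.8; Cl(0°)/Cl(60°) gauche 0.8; I(120°)/Cl(60°) gauche 1.0; Cl(240°)/CH3(300°) gauche 0.8 → 3.4 kcal/mol.
The maximum (6.6 kcal/mol) occurs with CH3 at 120°.

120°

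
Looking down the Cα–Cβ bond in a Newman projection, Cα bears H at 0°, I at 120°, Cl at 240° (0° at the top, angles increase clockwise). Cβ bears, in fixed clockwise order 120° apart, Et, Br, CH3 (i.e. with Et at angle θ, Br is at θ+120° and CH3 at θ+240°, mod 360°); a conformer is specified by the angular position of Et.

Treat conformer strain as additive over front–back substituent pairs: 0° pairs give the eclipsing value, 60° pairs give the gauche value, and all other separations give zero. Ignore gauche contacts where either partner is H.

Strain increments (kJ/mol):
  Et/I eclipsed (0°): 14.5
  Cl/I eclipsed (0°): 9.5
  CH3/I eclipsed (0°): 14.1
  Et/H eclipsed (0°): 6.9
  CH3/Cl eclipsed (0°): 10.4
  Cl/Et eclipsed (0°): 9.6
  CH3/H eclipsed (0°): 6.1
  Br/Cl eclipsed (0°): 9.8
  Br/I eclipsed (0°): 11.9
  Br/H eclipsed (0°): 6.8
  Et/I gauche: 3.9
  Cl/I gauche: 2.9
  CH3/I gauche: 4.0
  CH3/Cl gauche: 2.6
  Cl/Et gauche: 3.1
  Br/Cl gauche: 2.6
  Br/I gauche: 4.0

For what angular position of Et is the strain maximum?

Et at 0° (eclipsed): H(0°)/Et(0°) eclipsed 6.9; I(120°)/Br(120°) eclipsed 11.9; Cl(240°)/CH3(240°) eclipsed 10.4 → 29.2 kJ/mol.
Et at 60° (staggered): I(120°)/Et(60°) gauche 3.9; I(120°)/Br(180°) gauche 4.0; Cl(240°)/Br(180°) gauche 2.6; Cl(240°)/CH3(300°) gauche 2.6 → 13.1 kJ/mol.
Et at 120° (eclipsed): H(0°)/CH3(0°) eclipsed 6.1; I(120°)/Et(120°) eclipsed 14.5; Cl(240°)/Br(240°) eclipsed 9.8 → 30.4 kJ/mol.
Et at 180° (staggered): I(120°)/Et(180°) gauche 3.9; I(120°)/CH3(60°) gauche 4.0; Cl(240°)/Et(180°) gauche 3.1; Cl(240°)/Br(300°) gauche 2.6 → 13.6 kJ/mol.
Et at 240° (eclipsed): H(0°)/Br(0°) eclipsed 6.8; I(120°)/CH3(120°) eclipsed 14.1; Cl(240°)/Et(240°) eclipsed 9.6 → 30.5 kJ/mol.
Et at 300° (staggered): I(120°)/Br(60°) gauche 4.0; I(120°)/CH3(180°) gauche 4.0; Cl(240°)/Et(300°) gauche 3.1; Cl(240°)/CH3(180°) gauche 2.6 → 13.7 kJ/mol.
The maximum (30.5 kJ/mol) occurs with Et at 240°.

240°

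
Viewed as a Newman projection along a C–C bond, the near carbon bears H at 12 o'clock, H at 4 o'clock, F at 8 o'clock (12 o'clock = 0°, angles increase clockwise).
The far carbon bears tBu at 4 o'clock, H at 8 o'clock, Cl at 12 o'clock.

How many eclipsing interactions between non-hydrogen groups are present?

Every eclipsing pair involves H, so the count is 0.

0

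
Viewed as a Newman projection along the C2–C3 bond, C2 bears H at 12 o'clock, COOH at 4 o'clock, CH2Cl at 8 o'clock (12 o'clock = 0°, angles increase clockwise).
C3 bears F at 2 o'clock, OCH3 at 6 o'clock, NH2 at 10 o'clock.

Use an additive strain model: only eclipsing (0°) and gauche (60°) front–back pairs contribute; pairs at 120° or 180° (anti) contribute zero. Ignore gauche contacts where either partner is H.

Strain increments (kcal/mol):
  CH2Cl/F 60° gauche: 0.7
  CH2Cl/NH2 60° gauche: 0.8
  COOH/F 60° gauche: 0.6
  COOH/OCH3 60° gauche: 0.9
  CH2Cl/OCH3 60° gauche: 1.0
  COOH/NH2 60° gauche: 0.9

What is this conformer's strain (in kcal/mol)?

3.3 kcal/mol

This conformer (staggered): COOH–F gauche, COOH–OCH3 gauche, CH2Cl–OCH3 gauche, CH2Cl–NH2 gauche; 0.6 + 0.9 + 1.0 + 0.8 = 3.3 kcal/mol.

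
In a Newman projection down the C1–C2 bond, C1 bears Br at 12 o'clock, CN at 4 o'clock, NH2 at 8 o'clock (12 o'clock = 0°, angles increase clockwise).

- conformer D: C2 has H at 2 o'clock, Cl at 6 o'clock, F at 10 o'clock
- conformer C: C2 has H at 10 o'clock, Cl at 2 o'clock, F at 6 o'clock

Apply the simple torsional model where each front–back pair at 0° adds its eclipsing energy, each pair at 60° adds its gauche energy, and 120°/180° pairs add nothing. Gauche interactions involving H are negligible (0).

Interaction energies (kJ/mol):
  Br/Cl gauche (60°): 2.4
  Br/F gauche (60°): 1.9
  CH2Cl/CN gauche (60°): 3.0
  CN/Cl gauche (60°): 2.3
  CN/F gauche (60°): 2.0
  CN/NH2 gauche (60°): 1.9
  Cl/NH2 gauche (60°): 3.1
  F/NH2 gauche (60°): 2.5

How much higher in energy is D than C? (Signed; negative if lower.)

D (staggered): Br–F gauche, CN–Cl gauche, NH2–Cl gauche, NH2–F gauche; 1.9 + 2.3 + 3.1 + 2.5 = 9.8 kJ/mol.
C (staggered): Br–Cl gauche, CN–Cl gauche, CN–F gauche, NH2–F gauche; 2.4 + 2.3 + 2.0 + 2.5 = 9.2 kJ/mol.
E(D) − E(C) = 9.8 − 9.2 = +0.6 kJ/mol.

+0.6 kJ/mol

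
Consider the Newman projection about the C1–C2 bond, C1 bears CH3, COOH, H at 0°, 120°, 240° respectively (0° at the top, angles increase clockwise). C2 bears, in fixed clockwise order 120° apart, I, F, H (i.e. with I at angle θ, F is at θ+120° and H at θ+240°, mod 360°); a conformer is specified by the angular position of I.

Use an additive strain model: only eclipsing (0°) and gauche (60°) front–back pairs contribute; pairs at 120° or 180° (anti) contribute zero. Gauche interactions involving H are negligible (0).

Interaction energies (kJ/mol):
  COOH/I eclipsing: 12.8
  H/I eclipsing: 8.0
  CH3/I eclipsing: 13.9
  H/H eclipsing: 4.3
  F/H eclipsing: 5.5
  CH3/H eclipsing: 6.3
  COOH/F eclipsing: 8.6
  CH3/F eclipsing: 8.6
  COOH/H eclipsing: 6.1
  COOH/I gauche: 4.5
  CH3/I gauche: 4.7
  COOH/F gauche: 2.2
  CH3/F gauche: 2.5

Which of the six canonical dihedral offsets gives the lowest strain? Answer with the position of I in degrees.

I at 0° (eclipsed): CH3–I eclipsed, COOH–F eclipsed, H–H eclipsed; 13.9 + 8.6 + 4.3 = 26.8 kJ/mol.
I at 60° (staggered): CH3–I gauche, COOH–I gauche, COOH–F gauche; 4.7 + 4.5 + 2.2 = 11.4 kJ/mol.
I at 120° (eclipsed): CH3–H eclipsed, COOH–I eclipsed, H–F eclipsed; 6.3 + 12.8 + 5.5 = 24.6 kJ/mol.
I at 180° (staggered): CH3–F gauche, COOH–I gauche; 2.5 + 4.5 = 7.0 kJ/mol.
I at 240° (eclipsed): CH3–F eclipsed, COOH–H eclipsed, H–I eclipsed; 8.6 + 6.1 + 8.0 = 22.7 kJ/mol.
I at 300° (staggered): CH3–I gauche, CH3–F gauche, COOH–F gauche; 4.7 + 2.5 + 2.2 = 9.4 kJ/mol.
The minimum (7.0 kJ/mol) occurs with I at 180°.

180°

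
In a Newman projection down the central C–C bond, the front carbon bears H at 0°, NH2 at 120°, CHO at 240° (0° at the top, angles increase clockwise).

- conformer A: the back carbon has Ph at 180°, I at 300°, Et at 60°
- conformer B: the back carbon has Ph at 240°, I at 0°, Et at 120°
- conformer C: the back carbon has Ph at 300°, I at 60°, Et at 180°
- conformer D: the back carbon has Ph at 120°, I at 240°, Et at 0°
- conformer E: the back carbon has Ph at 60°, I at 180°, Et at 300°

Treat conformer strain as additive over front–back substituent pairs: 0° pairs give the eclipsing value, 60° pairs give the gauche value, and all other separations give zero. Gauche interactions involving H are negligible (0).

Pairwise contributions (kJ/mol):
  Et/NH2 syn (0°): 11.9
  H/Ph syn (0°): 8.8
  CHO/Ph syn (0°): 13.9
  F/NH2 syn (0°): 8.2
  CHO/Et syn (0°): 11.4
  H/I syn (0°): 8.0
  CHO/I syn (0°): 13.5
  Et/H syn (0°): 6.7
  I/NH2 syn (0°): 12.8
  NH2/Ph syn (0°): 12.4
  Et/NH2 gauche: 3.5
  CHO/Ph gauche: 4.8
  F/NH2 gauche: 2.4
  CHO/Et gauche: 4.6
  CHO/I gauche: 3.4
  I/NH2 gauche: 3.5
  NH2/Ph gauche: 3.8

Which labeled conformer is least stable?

A (staggered): NH2–Ph gauche, NH2–Et gauche, CHO–Ph gauche, CHO–I gauche; 3.8 + 3.5 + 4.8 + 3.4 = 15.5 kJ/mol.
B (eclipsed): H–I eclipsed, NH2–Et eclipsed, CHO–Ph eclipsed; 8.0 + 11.9 + 13.9 = 33.8 kJ/mol.
C (staggered): NH2–I gauche, NH2–Et gauche, CHO–Ph gauche, CHO–Et gauche; 3.5 + 3.5 + 4.8 + 4.6 = 16.4 kJ/mol.
D (eclipsed): H–Et eclipsed, NH2–Ph eclipsed, CHO–I eclipsed; 6.7 + 12.4 + 13.5 = 32.6 kJ/mol.
E (staggered): NH2–Ph gauche, NH2–I gauche, CHO–I gauche, CHO–Et gauche; 3.8 + 3.5 + 3.4 + 4.6 = 15.3 kJ/mol.
B has the highest total (33.8 kJ/mol).

B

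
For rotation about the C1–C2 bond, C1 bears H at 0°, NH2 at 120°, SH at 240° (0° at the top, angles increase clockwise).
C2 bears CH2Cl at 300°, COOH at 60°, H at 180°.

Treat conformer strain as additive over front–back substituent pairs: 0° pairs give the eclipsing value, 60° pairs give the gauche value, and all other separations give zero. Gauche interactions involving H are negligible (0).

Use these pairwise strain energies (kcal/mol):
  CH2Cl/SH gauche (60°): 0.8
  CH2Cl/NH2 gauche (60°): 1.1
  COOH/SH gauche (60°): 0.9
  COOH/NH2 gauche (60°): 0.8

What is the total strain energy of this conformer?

1.6 kcal/mol

This conformer is staggered. NH2 at 120° is gauche with COOH at 60° (0.8); SH at 240° is gauche with CH2Cl at 300° (0.8). Total 1.6 kcal/mol.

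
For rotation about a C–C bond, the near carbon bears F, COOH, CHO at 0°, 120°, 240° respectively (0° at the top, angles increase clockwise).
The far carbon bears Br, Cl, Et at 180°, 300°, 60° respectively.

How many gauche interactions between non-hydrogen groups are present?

6

Non-H gauche pairs: F(0°)/Cl(300°); F(0°)/Et(60°); COOH(120°)/Br(180°); COOH(120°)/Et(60°); CHO(240°)/Br(180°); CHO(240°)/Cl(300°) — 6 interactions.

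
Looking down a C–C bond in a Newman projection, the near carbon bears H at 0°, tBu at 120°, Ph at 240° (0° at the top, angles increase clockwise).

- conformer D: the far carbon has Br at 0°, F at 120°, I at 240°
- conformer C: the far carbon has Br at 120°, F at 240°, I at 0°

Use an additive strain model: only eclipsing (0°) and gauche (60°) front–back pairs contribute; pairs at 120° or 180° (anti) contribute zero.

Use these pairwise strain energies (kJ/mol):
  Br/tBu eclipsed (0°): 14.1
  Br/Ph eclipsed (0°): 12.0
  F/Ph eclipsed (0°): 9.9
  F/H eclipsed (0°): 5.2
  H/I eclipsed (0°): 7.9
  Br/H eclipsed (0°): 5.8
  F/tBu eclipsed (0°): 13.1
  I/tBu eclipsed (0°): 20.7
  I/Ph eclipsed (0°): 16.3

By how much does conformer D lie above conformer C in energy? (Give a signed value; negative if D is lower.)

D (eclipsed): H(0°)/Br(0°) eclipsed 5.8; tBu(120°)/F(120°) eclipsed 13.1; Ph(240°)/I(240°) eclipsed 16.3 → 35.2 kJ/mol.
C (eclipsed): H(0°)/I(0°) eclipsed 7.9; tBu(120°)/Br(120°) eclipsed 14.1; Ph(240°)/F(240°) eclipsed 9.9 → 31.9 kJ/mol.
E(D) − E(C) = 35.2 − 31.9 = +3.3 kJ/mol.

+3.3 kJ/mol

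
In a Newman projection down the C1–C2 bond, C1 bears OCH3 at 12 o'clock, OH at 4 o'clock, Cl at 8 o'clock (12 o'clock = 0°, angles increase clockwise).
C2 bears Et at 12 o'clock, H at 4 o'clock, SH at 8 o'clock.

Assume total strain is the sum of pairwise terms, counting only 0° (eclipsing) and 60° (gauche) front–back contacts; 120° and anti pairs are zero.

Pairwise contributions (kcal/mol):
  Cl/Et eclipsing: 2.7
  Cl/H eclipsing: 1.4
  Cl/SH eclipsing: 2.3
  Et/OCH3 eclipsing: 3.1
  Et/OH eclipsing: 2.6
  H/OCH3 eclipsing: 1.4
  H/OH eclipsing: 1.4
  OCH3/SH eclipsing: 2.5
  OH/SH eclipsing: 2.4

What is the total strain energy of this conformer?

6.8 kcal/mol

This conformer (eclipsed): OCH3(0°)/Et(0°) eclipsed 3.1; OH(120°)/H(120°) eclipsed 1.4; Cl(240°)/SH(240°) eclipsed 2.3 → 6.8 kcal/mol.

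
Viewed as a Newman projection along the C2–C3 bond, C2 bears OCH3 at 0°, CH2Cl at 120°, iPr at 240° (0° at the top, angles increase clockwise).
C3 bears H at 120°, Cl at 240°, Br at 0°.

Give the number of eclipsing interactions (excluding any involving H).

Non-H eclipsing pairs: OCH3(0°)/Br(0°); iPr(240°)/Cl(240°) — 2 interactions.

2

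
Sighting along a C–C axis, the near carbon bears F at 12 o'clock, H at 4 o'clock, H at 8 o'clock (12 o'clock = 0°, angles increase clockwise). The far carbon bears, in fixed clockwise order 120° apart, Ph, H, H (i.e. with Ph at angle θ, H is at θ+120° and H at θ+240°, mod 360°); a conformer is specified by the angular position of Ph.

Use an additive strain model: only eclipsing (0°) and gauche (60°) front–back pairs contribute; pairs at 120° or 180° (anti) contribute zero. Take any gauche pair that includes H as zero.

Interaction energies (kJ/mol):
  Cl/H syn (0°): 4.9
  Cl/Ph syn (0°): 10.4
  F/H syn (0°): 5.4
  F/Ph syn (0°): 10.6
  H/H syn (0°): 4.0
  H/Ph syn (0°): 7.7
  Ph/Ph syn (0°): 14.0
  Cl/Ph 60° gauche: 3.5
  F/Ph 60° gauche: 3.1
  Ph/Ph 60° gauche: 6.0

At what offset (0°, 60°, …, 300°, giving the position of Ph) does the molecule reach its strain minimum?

180°

Ph at 0° (eclipsed): F–Ph eclipsed, H–H eclipsed, H–H eclipsed; 10.6 + 4.0 + 4.0 = 18.6 kJ/mol.
Ph at 60° (staggered): F–Ph gauche; 3.1 = 3.1 kJ/mol.
Ph at 120° (eclipsed): F–H eclipsed, H–Ph eclipsed, H–H eclipsed; 5.4 + 7.7 + 4.0 = 17.1 kJ/mol.
Ph at 180° (staggered): no non-H gauche contacts → 0.0 kJ/mol.
Ph at 240° (eclipsed): F–H eclipsed, H–H eclipsed, H–Ph eclipsed; 5.4 + 4.0 + 7.7 = 17.1 kJ/mol.
Ph at 300° (staggered): F–Ph gauche; 3.1 = 3.1 kJ/mol.
The minimum (0.0 kJ/mol) occurs with Ph at 180°.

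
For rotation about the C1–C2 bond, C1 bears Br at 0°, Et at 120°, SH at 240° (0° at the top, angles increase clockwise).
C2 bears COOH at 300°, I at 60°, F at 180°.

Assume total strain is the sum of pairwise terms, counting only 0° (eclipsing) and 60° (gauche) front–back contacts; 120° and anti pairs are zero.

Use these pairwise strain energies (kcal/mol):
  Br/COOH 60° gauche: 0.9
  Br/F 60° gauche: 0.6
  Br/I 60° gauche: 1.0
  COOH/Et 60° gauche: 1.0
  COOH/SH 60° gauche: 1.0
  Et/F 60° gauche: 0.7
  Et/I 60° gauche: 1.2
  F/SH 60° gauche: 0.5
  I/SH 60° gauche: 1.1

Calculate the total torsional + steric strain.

5.3 kcal/mol

This conformer (staggered): Br(0°)/COOH(300°) gauche 0.9; Br(0°)/I(60°) gauche 1.0; Et(120°)/I(60°) gauche 1.2; Et(120°)/F(180°) gauche 0.7; SH(240°)/COOH(300°) gauche 1.0; SH(240°)/F(180°) gauche 0.5 → 5.3 kcal/mol.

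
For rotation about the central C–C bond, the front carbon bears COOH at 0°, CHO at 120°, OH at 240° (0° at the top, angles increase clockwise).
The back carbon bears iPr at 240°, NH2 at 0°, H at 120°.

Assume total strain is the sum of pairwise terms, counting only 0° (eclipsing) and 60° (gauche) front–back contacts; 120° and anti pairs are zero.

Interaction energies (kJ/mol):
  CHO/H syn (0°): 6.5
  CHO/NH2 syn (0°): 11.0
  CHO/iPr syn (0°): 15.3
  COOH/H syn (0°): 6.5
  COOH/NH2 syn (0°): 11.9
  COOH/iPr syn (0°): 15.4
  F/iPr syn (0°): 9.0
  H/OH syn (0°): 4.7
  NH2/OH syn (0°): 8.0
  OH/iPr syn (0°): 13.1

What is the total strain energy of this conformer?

This conformer (eclipsed): COOH–NH2 eclipsed, CHO–H eclipsed, OH–iPr eclipsed; 11.9 + 6.5 + 13.1 = 31.5 kJ/mol.

31.5 kJ/mol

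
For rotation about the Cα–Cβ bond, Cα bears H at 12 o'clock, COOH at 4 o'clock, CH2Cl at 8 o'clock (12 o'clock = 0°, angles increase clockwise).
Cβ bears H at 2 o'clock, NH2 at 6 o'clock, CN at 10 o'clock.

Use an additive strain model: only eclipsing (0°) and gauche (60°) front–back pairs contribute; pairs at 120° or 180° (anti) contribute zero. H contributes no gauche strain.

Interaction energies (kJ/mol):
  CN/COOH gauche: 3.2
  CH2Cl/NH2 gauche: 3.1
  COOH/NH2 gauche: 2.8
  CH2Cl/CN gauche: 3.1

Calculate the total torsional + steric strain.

9.0 kJ/mol

This conformer is staggered. COOH at 120° is gauche with NH2 at 180° (2.8); CH2Cl at 240° is gauche with NH2 at 180° (3.1); CH2Cl at 240° is gauche with CN at 300° (3.1). Total 9.0 kJ/mol.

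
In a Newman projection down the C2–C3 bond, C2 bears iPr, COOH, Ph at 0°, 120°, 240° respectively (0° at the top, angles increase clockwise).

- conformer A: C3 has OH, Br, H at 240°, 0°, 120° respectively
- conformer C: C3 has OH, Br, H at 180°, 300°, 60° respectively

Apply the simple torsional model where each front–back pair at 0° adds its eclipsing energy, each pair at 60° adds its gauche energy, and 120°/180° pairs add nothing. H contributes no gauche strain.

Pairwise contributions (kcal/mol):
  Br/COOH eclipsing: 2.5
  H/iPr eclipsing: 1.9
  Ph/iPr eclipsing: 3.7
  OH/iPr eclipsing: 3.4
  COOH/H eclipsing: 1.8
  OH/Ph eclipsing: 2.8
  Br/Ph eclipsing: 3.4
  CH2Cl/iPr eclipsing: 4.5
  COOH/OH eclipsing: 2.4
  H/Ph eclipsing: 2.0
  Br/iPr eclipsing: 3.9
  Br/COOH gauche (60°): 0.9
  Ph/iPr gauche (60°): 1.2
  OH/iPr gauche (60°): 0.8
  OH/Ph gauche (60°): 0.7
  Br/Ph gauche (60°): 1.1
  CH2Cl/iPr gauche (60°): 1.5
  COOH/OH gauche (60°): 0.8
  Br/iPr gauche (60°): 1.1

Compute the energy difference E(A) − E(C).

A (eclipsed): iPr–Br eclipsed, COOH–H eclipsed, Ph–OH eclipsed; 3.9 + 1.8 + 2.8 = 8.5 kcal/mol.
C (staggered): iPr–Br gauche, COOH–OH gauche, Ph–OH gauche, Ph–Br gauche; 1.1 + 0.8 + 0.7 + 1.1 = 3.7 kcal/mol.
E(A) − E(C) = 8.5 − 3.7 = +4.8 kcal/mol.

+4.8 kcal/mol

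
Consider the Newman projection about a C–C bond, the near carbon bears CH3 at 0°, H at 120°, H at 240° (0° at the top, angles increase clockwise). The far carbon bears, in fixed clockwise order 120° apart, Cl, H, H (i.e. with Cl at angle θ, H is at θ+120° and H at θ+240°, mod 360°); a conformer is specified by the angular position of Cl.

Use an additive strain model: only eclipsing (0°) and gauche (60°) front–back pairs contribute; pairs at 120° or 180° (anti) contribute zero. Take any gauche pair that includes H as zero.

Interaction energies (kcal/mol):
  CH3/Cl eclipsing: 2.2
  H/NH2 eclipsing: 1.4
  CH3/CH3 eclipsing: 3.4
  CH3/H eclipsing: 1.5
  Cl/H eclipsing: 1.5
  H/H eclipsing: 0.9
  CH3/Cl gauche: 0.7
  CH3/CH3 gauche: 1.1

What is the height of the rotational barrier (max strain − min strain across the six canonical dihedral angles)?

4.0 kcal/mol

Cl at 0° (eclipsed): CH3(0°)/Cl(0°) eclipsed 2.2; H(120°)/H(120°) eclipsed 0.9; H(240°)/H(240°) eclipsed 0.9 → 4.0 kcal/mol.
Cl at 60° (staggered): CH3(0°)/Cl(60°) gauche 0.7 → 0.7 kcal/mol.
Cl at 120° (eclipsed): CH3(0°)/H(0°) eclipsed 1.5; H(120°)/Cl(120°) eclipsed 1.5; H(240°)/H(240°) eclipsed 0.9 → 3.9 kcal/mol.
Cl at 180° (staggered): no non-H gauche contacts → 0.0 kcal/mol.
Cl at 240° (eclipsed): CH3(0°)/H(0°) eclipsed 1.5; H(120°)/H(120°) eclipsed 0.9; H(240°)/Cl(240°) eclipsed 1.5 → 3.9 kcal/mol.
Cl at 300° (staggered): CH3(0°)/Cl(300°) gauche 0.7 → 0.7 kcal/mol.
Max at 0° (4.0 kcal/mol), min at 180° (0.0 kcal/mol); barrier = 4.0 kcal/mol.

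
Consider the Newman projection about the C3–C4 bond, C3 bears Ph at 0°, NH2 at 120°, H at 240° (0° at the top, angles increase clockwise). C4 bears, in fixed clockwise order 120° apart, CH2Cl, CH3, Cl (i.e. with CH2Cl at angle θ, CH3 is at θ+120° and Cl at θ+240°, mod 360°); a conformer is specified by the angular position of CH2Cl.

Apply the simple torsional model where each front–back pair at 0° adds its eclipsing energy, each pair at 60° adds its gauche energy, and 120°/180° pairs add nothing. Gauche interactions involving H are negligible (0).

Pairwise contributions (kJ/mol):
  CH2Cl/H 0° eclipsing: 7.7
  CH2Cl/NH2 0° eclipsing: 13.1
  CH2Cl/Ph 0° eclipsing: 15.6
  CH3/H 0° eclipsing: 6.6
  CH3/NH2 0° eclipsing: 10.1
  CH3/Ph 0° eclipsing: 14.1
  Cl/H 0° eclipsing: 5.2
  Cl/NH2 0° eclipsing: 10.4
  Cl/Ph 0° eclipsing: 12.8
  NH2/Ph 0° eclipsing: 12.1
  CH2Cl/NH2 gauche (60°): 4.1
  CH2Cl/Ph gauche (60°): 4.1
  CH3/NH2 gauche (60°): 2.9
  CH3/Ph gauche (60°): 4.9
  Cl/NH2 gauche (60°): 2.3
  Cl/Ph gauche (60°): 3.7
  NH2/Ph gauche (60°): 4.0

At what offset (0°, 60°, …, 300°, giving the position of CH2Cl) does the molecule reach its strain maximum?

120°

CH2Cl at 0° (eclipsed): Ph(0°)/CH2Cl(0°) eclipsed 15.6; NH2(120°)/CH3(120°) eclipsed 10.1; H(240°)/Cl(240°) eclipsed 5.2 → 30.9 kJ/mol.
CH2Cl at 60° (staggered): Ph(0°)/CH2Cl(60°) gauche 4.1; Ph(0°)/Cl(300°) gauche 3.7; NH2(120°)/CH2Cl(60°) gauche 4.1; NH2(120°)/CH3(180°) gauche 2.9 → 14.8 kJ/mol.
CH2Cl at 120° (eclipsed): Ph(0°)/Cl(0°) eclipsed 12.8; NH2(120°)/CH2Cl(120°) eclipsed 13.1; H(240°)/CH3(240°) eclipsed 6.6 → 32.5 kJ/mol.
CH2Cl at 180° (staggered): Ph(0°)/CH3(300°) gauche 4.9; Ph(0°)/Cl(60°) gauche 3.7; NH2(120°)/CH2Cl(180°) gauche 4.1; NH2(120°)/Cl(60°) gauche 2.3 → 15.0 kJ/mol.
CH2Cl at 240° (eclipsed): Ph(0°)/CH3(0°) eclipsed 14.1; NH2(120°)/Cl(120°) eclipsed 10.4; H(240°)/CH2Cl(240°) eclipsed 7.7 → 32.2 kJ/mol.
CH2Cl at 300° (staggered): Ph(0°)/CH2Cl(300°) gauche 4.1; Ph(0°)/CH3(60°) gauche 4.9; NH2(120°)/CH3(60°) gauche 2.9; NH2(120°)/Cl(180°) gauche 2.3 → 14.2 kJ/mol.
The maximum (32.5 kJ/mol) occurs with CH2Cl at 120°.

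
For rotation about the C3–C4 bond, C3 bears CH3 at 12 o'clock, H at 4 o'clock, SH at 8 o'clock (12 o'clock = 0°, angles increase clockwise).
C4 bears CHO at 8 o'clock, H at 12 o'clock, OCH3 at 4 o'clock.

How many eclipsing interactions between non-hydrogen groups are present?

1

Non-H eclipsing pairs: SH(240°)/CHO(240°) — 1 interaction.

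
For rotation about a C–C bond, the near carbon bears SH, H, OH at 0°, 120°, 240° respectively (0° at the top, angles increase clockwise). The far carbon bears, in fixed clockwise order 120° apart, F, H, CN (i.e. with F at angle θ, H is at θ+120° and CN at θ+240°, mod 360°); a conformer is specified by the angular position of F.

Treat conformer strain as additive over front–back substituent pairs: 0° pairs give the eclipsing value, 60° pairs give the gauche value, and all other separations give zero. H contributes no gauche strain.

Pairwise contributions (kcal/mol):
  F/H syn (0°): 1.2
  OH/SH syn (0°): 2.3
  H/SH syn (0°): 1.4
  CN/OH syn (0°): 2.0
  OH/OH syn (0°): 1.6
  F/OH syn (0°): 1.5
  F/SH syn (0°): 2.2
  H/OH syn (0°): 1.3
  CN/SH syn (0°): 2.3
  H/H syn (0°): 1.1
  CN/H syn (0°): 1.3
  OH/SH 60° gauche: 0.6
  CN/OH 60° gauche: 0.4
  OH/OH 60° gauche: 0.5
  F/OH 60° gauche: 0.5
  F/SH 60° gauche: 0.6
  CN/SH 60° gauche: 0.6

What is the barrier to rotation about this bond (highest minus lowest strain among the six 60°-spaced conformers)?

4.2 kcal/mol

F at 0° (eclipsed): SH–F eclipsed, H–H eclipsed, OH–CN eclipsed; 2.2 + 1.1 + 2.0 = 5.3 kcal/mol.
F at 60° (staggered): SH–F gauche, SH–CN gauche, OH–CN gauche; 0.6 + 0.6 + 0.4 = 1.6 kcal/mol.
F at 120° (eclipsed): SH–CN eclipsed, H–F eclipsed, OH–H eclipsed; 2.3 + 1.2 + 1.3 = 4.8 kcal/mol.
F at 180° (staggered): SH–CN gauche, OH–F gauche; 0.6 + 0.5 = 1.1 kcal/mol.
F at 240° (eclipsed): SH–H eclipsed, H–CN eclipsed, OH–F eclipsed; 1.4 + 1.3 + 1.5 = 4.2 kcal/mol.
F at 300° (staggered): SH–F gauche, OH–F gauche, OH–CN gauche; 0.6 + 0.5 + 0.4 = 1.5 kcal/mol.
Max at 0° (5.3 kcal/mol), min at 180° (1.1 kcal/mol); barrier = 4.2 kcal/mol.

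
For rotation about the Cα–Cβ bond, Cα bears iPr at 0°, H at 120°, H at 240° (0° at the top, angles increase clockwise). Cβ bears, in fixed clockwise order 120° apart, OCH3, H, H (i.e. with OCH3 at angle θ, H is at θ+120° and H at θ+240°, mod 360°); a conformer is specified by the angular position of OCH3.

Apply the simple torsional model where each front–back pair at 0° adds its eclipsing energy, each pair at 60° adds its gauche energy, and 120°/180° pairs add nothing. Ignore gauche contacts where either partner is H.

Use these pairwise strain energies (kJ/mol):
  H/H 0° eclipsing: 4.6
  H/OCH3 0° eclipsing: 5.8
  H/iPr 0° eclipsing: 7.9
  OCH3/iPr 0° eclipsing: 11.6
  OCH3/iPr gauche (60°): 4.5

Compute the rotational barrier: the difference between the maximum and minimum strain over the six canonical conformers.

20.8 kJ/mol

OCH3 at 0° is eclipsed. iPr at 0° is eclipsed with OCH3 at 0° (11.6); H at 120° is eclipsed with H at 120° (4.6); H at 240° is eclipsed with H at 240° (4.6). Total 20.8 kJ/mol.
OCH3 at 60° is staggered. iPr at 0° is gauche with OCH3 at 60° (4.5). Total 4.5 kJ/mol.
OCH3 at 120° is eclipsed. iPr at 0° is eclipsed with H at 0° (7.9); H at 120° is eclipsed with OCH3 at 120° (5.8); H at 240° is eclipsed with H at 240° (4.6). Total 18.3 kJ/mol.
OCH3 at 180° (staggered): no non-H gauche contacts → 0.0 kJ/mol.
OCH3 at 240° is eclipsed. iPr at 0° is eclipsed with H at 0° (7.9); H at 120° is eclipsed with H at 120° (4.6); H at 240° is eclipsed with OCH3 at 240° (5.8). Total 18.3 kJ/mol.
OCH3 at 300° is staggered. iPr at 0° is gauche with OCH3 at 300° (4.5). Total 4.5 kJ/mol.
Max at 0° (20.8 kJ/mol), min at 180° (0.0 kJ/mol); barrier = 20.8 kJ/mol.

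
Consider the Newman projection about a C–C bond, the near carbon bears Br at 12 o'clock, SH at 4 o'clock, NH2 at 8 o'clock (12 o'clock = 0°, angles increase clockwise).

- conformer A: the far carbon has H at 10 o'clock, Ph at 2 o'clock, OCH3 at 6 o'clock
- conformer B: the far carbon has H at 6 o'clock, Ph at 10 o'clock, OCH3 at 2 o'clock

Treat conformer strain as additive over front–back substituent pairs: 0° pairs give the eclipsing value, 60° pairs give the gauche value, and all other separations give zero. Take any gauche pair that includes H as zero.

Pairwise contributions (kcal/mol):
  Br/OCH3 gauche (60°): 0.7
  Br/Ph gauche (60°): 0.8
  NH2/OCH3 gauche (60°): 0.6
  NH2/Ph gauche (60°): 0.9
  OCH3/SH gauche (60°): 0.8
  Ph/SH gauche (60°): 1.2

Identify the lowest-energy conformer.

A (staggered): Br(0°)/Ph(60°) gauche 0.8; SH(120°)/Ph(60°) gauche 1.2; SH(120°)/OCH3(180°) gauche 0.8; NH2(240°)/OCH3(180°) gauche 0.6 → 3.4 kcal/mol.
B (staggered): Br(0°)/Ph(300°) gauche 0.8; Br(0°)/OCH3(60°) gauche 0.7; SH(120°)/OCH3(60°) gauche 0.8; NH2(240°)/Ph(300°) gauche 0.9 → 3.2 kcal/mol.
B has the lowest total (3.2 kcal/mol).

B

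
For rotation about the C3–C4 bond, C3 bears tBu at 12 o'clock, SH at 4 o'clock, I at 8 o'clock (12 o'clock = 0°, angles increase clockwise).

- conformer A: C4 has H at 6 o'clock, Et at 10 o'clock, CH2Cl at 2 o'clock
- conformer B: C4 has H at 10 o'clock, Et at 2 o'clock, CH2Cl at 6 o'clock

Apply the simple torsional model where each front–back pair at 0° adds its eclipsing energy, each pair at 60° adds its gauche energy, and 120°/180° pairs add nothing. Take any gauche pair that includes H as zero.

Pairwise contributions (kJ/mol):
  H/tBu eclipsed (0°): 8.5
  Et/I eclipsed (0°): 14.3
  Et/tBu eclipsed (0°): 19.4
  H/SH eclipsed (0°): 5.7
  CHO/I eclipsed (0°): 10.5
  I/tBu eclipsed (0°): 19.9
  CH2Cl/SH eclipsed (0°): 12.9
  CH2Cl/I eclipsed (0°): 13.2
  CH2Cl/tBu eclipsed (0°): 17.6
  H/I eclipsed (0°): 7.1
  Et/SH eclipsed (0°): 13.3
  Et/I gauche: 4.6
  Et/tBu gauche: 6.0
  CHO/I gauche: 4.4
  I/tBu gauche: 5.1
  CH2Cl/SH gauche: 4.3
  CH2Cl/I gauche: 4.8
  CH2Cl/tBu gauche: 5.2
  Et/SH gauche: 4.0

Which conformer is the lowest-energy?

B

A (staggered): tBu(0°)/Et(300°) gauche 6.0; tBu(0°)/CH2Cl(60°) gauche 5.2; SH(120°)/CH2Cl(60°) gauche 4.3; I(240°)/Et(300°) gauche 4.6 → 20.1 kJ/mol.
B (staggered): tBu(0°)/Et(60°) gauche 6.0; SH(120°)/Et(60°) gauche 4.0; SH(120°)/CH2Cl(180°) gauche 4.3; I(240°)/CH2Cl(180°) gauche 4.8 → 19.1 kJ/mol.
B has the lowest total (19.1 kJ/mol).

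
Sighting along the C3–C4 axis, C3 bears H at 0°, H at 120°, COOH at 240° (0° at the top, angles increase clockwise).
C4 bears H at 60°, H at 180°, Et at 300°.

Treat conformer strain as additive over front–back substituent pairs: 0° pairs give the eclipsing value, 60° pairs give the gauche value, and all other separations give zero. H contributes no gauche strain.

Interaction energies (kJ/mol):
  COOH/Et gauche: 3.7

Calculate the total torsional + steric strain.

3.7 kJ/mol

This conformer is staggered. COOH at 240° is gauche with Et at 300° (3.7). Total 3.7 kJ/mol.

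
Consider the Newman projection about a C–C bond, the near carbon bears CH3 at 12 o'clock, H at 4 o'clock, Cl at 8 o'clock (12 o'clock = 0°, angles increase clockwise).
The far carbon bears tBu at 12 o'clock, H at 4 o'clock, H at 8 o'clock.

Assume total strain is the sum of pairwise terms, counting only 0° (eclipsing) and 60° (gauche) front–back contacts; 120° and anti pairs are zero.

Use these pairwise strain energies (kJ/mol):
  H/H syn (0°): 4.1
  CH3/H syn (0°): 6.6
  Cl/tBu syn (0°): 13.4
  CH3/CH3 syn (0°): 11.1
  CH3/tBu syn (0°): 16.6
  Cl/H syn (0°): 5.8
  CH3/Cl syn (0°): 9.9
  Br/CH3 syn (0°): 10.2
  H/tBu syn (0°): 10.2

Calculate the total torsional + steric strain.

This conformer is eclipsed. CH3 at 0° is eclipsed with tBu at 0° (16.6); H at 120° is eclipsed with H at 120° (4.1); Cl at 240° is eclipsed with H at 240° (5.8). Total 26.5 kJ/mol.

26.5 kJ/mol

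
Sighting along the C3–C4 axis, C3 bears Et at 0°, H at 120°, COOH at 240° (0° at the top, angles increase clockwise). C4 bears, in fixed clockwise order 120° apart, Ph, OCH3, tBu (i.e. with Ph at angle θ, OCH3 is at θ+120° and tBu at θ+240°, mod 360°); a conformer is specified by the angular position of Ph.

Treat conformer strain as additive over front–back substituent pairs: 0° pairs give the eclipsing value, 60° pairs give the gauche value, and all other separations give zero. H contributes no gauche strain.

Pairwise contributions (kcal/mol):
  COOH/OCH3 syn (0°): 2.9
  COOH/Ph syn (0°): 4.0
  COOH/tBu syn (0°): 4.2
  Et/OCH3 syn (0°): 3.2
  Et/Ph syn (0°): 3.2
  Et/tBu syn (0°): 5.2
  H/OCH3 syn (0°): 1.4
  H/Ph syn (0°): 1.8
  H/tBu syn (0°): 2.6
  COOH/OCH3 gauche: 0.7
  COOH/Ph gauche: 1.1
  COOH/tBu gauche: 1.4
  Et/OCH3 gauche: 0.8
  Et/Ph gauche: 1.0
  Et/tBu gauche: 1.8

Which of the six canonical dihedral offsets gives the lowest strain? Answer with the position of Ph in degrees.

300°

Ph at 0° (eclipsed): Et–Ph eclipsed, H–OCH3 eclipsed, COOH–tBu eclipsed; 3.2 + 1.4 + 4.2 = 8.8 kcal/mol.
Ph at 60° (staggered): Et–Ph gauche, Et–tBu gauche, COOH–OCH3 gauche, COOH–tBu gauche; 1.0 + 1.8 + 0.7 + 1.4 = 4.9 kcal/mol.
Ph at 120° (eclipsed): Et–tBu eclipsed, H–Ph eclipsed, COOH–OCH3 eclipsed; 5.2 + 1.8 + 2.9 = 9.9 kcal/mol.
Ph at 180° (staggered): Et–OCH3 gauche, Et–tBu gauche, COOH–Ph gauche, COOH–OCH3 gauche; 0.8 + 1.8 + 1.1 + 0.7 = 4.4 kcal/mol.
Ph at 240° (eclipsed): Et–OCH3 eclipsed, H–tBu eclipsed, COOH–Ph eclipsed; 3.2 + 2.6 + 4.0 = 9.8 kcal/mol.
Ph at 300° (staggered): Et–Ph gauche, Et–OCH3 gauche, COOH–Ph gauche, COOH–tBu gauche; 1.0 + 0.8 + 1.1 + 1.4 = 4.3 kcal/mol.
The minimum (4.3 kcal/mol) occurs with Ph at 300°.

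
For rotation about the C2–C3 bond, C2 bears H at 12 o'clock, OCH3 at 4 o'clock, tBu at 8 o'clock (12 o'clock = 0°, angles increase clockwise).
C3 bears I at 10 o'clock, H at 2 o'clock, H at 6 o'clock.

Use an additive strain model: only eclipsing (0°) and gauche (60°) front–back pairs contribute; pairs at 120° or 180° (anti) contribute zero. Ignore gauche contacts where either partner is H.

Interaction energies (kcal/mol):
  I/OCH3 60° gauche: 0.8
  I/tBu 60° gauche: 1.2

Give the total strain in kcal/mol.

This conformer (staggered): tBu–I gauche; 1.2 = 1.2 kcal/mol.

1.2 kcal/mol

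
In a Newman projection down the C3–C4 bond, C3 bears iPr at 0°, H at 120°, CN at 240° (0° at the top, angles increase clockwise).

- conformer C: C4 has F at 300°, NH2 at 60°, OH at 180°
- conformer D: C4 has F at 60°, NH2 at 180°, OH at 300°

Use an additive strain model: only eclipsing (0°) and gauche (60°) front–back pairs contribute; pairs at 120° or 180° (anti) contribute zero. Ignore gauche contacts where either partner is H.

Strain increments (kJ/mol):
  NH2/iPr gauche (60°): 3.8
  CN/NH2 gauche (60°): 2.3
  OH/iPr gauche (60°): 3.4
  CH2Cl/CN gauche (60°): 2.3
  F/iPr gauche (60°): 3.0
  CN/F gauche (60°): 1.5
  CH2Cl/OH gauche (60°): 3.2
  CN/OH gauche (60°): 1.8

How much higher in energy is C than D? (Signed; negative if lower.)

-0.4 kJ/mol

C (staggered): iPr–F gauche, iPr–NH2 gauche, CN–F gauche, CN–OH gauche; 3.0 + 3.8 + 1.5 + 1.8 = 10.1 kJ/mol.
D (staggered): iPr–F gauche, iPr–OH gauche, CN–NH2 gauche, CN–OH gauche; 3.0 + 3.4 + 2.3 + 1.8 = 10.5 kJ/mol.
E(C) − E(D) = 10.1 − 10.5 = -0.4 kJ/mol.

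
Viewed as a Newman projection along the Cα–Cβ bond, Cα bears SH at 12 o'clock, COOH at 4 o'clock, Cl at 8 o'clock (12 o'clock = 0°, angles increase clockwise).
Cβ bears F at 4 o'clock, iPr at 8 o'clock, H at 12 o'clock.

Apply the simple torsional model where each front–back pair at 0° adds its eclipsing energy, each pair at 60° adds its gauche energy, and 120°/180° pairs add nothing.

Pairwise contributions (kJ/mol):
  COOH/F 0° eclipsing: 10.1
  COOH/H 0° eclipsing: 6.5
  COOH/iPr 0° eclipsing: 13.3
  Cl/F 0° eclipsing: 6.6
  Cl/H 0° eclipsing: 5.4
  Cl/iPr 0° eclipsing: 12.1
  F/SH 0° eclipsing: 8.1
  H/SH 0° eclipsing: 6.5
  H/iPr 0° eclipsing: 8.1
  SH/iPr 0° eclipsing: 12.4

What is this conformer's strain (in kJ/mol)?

28.7 kJ/mol

This conformer (eclipsed): SH–H eclipsed, COOH–F eclipsed, Cl–iPr eclipsed; 6.5 + 10.1 + 12.1 = 28.7 kJ/mol.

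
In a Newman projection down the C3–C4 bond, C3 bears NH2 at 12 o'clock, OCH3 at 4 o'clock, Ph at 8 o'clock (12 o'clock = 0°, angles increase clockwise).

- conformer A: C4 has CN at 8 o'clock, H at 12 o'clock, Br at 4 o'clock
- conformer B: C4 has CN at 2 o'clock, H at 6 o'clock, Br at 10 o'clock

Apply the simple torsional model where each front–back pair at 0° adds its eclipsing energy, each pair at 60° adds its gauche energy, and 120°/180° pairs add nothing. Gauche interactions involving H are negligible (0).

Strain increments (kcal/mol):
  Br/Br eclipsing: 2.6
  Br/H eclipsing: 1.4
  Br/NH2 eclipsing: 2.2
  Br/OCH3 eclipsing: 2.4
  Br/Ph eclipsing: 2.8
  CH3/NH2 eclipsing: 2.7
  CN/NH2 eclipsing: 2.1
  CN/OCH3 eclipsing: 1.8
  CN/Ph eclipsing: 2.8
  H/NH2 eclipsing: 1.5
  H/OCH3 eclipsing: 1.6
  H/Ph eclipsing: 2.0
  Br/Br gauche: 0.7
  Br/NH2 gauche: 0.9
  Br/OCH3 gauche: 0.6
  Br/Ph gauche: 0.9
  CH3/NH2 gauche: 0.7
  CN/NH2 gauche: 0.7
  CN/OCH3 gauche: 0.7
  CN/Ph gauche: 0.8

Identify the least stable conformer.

A (eclipsed): NH2(0°)/H(0°) eclipsed 1.5; OCH3(120°)/Br(120°) eclipsed 2.4; Ph(240°)/CN(240°) eclipsed 2.8 → 6.7 kcal/mol.
B (staggered): NH2(0°)/CN(60°) gauche 0.7; NH2(0°)/Br(300°) gauche 0.9; OCH3(120°)/CN(60°) gauche 0.7; Ph(240°)/Br(300°) gauche 0.9 → 3.2 kcal/mol.
A has the highest total (6.7 kcal/mol).

A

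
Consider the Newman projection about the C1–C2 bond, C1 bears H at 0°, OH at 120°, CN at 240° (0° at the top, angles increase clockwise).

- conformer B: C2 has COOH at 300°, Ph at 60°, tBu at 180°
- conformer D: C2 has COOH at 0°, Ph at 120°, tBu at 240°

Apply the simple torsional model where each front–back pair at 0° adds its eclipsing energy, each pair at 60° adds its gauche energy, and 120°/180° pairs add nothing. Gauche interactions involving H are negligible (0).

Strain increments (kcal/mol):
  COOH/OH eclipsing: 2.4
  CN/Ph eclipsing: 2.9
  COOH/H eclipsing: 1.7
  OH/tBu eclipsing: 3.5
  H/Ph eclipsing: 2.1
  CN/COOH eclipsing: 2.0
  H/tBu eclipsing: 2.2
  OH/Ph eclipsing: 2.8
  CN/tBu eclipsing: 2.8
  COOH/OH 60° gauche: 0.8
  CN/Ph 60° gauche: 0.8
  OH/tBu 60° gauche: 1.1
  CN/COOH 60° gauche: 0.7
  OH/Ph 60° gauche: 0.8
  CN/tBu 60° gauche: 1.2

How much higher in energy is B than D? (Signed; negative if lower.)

B (staggered): OH(120°)/Ph(60°) gauche 0.8; OH(120°)/tBu(180°) gauche 1.1; CN(240°)/COOH(300°) gauche 0.7; CN(240°)/tBu(180°) gauche 1.2 → 3.8 kcal/mol.
D (eclipsed): H(0°)/COOH(0°) eclipsed 1.7; OH(120°)/Ph(120°) eclipsed 2.8; CN(240°)/tBu(240°) eclipsed 2.8 → 7.3 kcal/mol.
E(B) − E(D) = 3.8 − 7.3 = -3.5 kcal/mol.

-3.5 kcal/mol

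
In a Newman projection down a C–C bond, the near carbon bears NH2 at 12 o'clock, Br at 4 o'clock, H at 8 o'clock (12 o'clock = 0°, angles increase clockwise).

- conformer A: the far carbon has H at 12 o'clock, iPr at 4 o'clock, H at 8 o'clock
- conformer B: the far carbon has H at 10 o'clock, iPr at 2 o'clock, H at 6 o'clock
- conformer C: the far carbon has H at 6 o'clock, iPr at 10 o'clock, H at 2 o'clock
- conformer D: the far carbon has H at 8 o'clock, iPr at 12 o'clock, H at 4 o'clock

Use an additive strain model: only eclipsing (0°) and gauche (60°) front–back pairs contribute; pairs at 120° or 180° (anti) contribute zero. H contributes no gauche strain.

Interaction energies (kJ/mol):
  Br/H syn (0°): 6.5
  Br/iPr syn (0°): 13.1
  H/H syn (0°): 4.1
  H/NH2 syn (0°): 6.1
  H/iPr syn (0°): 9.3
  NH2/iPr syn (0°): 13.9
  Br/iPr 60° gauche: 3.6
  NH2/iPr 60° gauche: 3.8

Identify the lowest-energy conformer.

A (eclipsed): NH2(0°)/H(0°) eclipsed 6.1; Br(120°)/iPr(120°) eclipsed 13.1; H(240°)/H(240°) eclipsed 4.1 → 23.3 kJ/mol.
B (staggered): NH2(0°)/iPr(60°) gauche 3.8; Br(120°)/iPr(60°) gauche 3.6 → 7.4 kJ/mol.
C (staggered): NH2(0°)/iPr(300°) gauche 3.8 → 3.8 kJ/mol.
D (eclipsed): NH2(0°)/iPr(0°) eclipsed 13.9; Br(120°)/H(120°) eclipsed 6.5; H(240°)/H(240°) eclipsed 4.1 → 24.5 kJ/mol.
C has the lowest total (3.8 kJ/mol).

C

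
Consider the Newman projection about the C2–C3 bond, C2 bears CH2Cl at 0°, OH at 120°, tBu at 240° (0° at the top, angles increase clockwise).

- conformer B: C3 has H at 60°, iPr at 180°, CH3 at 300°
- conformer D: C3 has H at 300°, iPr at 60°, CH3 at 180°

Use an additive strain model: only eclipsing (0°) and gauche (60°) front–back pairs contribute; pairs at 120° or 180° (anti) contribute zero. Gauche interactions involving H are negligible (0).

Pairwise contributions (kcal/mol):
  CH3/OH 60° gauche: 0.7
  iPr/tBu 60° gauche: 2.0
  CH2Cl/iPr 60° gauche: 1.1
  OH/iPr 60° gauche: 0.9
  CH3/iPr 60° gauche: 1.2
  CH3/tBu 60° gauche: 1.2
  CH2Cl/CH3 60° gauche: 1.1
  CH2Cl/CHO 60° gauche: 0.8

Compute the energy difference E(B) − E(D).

B (staggered): CH2Cl(0°)/CH3(300°) gauche 1.1; OH(120°)/iPr(180°) gauche 0.9; tBu(240°)/iPr(180°) gauche 2.0; tBu(240°)/CH3(300°) gauche 1.2 → 5.2 kcal/mol.
D (staggered): CH2Cl(0°)/iPr(60°) gauche 1.1; OH(120°)/iPr(60°) gauche 0.9; OH(120°)/CH3(180°) gauche 0.7; tBu(240°)/CH3(180°) gauche 1.2 → 3.9 kcal/mol.
E(B) − E(D) = 5.2 − 3.9 = +1.3 kcal/mol.

+1.3 kcal/mol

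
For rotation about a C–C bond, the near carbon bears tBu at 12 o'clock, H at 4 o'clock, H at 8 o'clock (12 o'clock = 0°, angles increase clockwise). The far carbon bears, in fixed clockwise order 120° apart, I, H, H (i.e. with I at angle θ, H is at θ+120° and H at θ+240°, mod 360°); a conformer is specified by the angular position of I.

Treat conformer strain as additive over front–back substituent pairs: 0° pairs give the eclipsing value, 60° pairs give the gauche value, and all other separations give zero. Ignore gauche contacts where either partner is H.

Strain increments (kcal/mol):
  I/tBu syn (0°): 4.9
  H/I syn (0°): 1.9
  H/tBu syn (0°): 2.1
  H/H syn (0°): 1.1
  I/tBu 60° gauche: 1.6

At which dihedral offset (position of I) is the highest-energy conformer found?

I at 0° (eclipsed): tBu–I eclipsed, H–H eclipsed, H–H eclipsed; 4.9 + 1.1 + 1.1 = 7.1 kcal/mol.
I at 60° (staggered): tBu–I gauche; 1.6 = 1.6 kcal/mol.
I at 120° (eclipsed): tBu–H eclipsed, H–I eclipsed, H–H eclipsed; 2.1 + 1.9 + 1.1 = 5.1 kcal/mol.
I at 180° (staggered): no non-H gauche contacts → 0.0 kcal/mol.
I at 240° (eclipsed): tBu–H eclipsed, H–H eclipsed, H–I eclipsed; 2.1 + 1.1 + 1.9 = 5.1 kcal/mol.
I at 300° (staggered): tBu–I gauche; 1.6 = 1.6 kcal/mol.
The maximum (7.1 kcal/mol) occurs with I at 0°.

0°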